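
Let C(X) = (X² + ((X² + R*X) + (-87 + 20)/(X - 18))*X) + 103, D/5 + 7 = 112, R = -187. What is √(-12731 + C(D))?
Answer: 7*√322218082/13 ≈ 9665.6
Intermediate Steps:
D = 525 (D = -35 + 5*112 = -35 + 560 = 525)
C(X) = 103 + X² + X*(X² - 187*X - 67/(-18 + X)) (C(X) = (X² + ((X² - 187*X) + (-87 + 20)/(X - 18))*X) + 103 = (X² + ((X² - 187*X) - 67/(-18 + X))*X) + 103 = (X² + (X² - 187*X - 67/(-18 + X))*X) + 103 = (X² + X*(X² - 187*X - 67/(-18 + X))) + 103 = 103 + X² + X*(X² - 187*X - 67/(-18 + X)))
√(-12731 + C(D)) = √(-12731 + (-1854 + 525⁴ - 204*525³ + 36*525 + 3348*525²)/(-18 + 525)) = √(-12731 + (-1854 + 75969140625 - 204*144703125 + 18900 + 3348*275625)/507) = √(-12731 + (-1854 + 75969140625 - 29519437500 + 18900 + 922792500)/507) = √(-12731 + (1/507)*47372512671) = √(-12731 + 15790837557/169) = √(15788686018/169) = 7*√322218082/13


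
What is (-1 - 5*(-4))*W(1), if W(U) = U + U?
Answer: 38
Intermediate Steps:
W(U) = 2*U
(-1 - 5*(-4))*W(1) = (-1 - 5*(-4))*(2*1) = (-1 + 20)*2 = 19*2 = 38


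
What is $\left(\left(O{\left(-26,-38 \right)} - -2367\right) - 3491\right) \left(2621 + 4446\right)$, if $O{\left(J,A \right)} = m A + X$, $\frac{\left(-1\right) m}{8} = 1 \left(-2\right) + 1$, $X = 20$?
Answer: $-9950336$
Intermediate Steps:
$m = 8$ ($m = - 8 \left(1 \left(-2\right) + 1\right) = - 8 \left(-2 + 1\right) = \left(-8\right) \left(-1\right) = 8$)
$O{\left(J,A \right)} = 20 + 8 A$ ($O{\left(J,A \right)} = 8 A + 20 = 20 + 8 A$)
$\left(\left(O{\left(-26,-38 \right)} - -2367\right) - 3491\right) \left(2621 + 4446\right) = \left(\left(\left(20 + 8 \left(-38\right)\right) - -2367\right) - 3491\right) \left(2621 + 4446\right) = \left(\left(\left(20 - 304\right) + 2367\right) - 3491\right) 7067 = \left(\left(-284 + 2367\right) - 3491\right) 7067 = \left(2083 - 3491\right) 7067 = \left(-1408\right) 7067 = -9950336$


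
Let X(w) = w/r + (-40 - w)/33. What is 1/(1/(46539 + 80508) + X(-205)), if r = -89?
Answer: 11307183/82580639 ≈ 0.13692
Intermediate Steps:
X(w) = -40/33 - 122*w/2937 (X(w) = w/(-89) + (-40 - w)/33 = w*(-1/89) + (-40 - w)*(1/33) = -w/89 + (-40/33 - w/33) = -40/33 - 122*w/2937)
1/(1/(46539 + 80508) + X(-205)) = 1/(1/(46539 + 80508) + (-40/33 - 122/2937*(-205))) = 1/(1/127047 + (-40/33 + 25010/2937)) = 1/(1/127047 + 650/89) = 1/(82580639/11307183) = 11307183/82580639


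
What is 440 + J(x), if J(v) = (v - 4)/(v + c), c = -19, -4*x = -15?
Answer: 26841/61 ≈ 440.02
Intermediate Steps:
x = 15/4 (x = -¼*(-15) = 15/4 ≈ 3.7500)
J(v) = (-4 + v)/(-19 + v) (J(v) = (v - 4)/(v - 19) = (-4 + v)/(-19 + v))
440 + J(x) = 440 + (-4 + 15/4)/(-19 + 15/4) = 440 - ¼/(-61/4) = 440 - 4/61*(-¼) = 440 + 1/61 = 26841/61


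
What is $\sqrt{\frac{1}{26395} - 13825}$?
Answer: $\frac{i \sqrt{9631822519230}}{26395} \approx 117.58 i$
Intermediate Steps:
$\sqrt{\frac{1}{26395} - 13825} = \sqrt{- \frac{364910874}{26395}} = \frac{i \sqrt{9631822519230}}{26395}$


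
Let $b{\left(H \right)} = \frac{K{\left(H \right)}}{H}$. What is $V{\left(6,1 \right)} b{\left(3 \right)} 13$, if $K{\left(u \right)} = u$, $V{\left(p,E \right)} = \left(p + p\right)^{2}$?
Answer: $1872$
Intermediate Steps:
$V{\left(p,E \right)} = 4 p^{2}$ ($V{\left(p,E \right)} = \left(2 p\right)^{2} = 4 p^{2}$)
$b{\left(H \right)} = 1$ ($b{\left(H \right)} = \frac{H}{H} = 1$)
$V{\left(6,1 \right)} b{\left(3 \right)} 13 = 4 \cdot 6^{2} \cdot 1 \cdot 13 = 4 \cdot 36 \cdot 1 \cdot 13 = 144 \cdot 1 \cdot 13 = 144 \cdot 13 = 1872$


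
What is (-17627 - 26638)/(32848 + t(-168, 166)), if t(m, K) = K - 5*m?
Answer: -44265/33854 ≈ -1.3075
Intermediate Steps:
(-17627 - 26638)/(32848 + t(-168, 166)) = (-17627 - 26638)/(32848 + (166 - 5*(-168))) = -44265/(32848 + (166 + 840)) = -44265/(32848 + 1006) = -44265/33854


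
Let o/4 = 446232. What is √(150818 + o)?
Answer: √1935746 ≈ 1391.3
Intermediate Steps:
o = 1784928 (o = 4*446232 = 1784928)
√(150818 + o) = √(150818 + 1784928) = √1935746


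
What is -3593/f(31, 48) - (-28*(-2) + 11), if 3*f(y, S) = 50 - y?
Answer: -12052/19 ≈ -634.32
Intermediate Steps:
f(y, S) = 50/3 - y/3 (f(y, S) = (50 - y)/3 = 50/3 - y/3)
-3593/f(31, 48) - (-28*(-2) + 11) = -3593/(50/3 - 1/3*31) - (-28*(-2) + 11) = -3593/(50/3 - 31/3) - (56 + 11) = -3593/19/3 - 1*67 = -3593*3/19 - 67 = -10779/19 - 67 = -12052/19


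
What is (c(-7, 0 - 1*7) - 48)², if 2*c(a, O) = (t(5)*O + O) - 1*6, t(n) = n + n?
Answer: 32041/4 ≈ 8010.3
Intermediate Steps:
t(n) = 2*n
c(a, O) = -3 + 11*O/2 (c(a, O) = (((2*5)*O + O) - 1*6)/2 = ((10*O + O) - 6)/2 = (11*O - 6)/2 = (-6 + 11*O)/2 = -3 + 11*O/2)
(c(-7, 0 - 1*7) - 48)² = ((-3 + 11*(0 - 1*7)/2) - 48)² = ((-3 + 11*(0 - 7)/2) - 48)² = ((-3 + (11/2)*(-7)) - 48)² = ((-3 - 77/2) - 48)² = (-83/2 - 48)² = (-179/2)² = 32041/4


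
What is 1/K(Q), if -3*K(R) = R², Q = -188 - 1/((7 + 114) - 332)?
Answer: -133563/1573470889 ≈ -8.4884e-5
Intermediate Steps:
Q = -39667/211 (Q = -188 - 1/(121 - 332) = -188 - 1/(-211) = -188 - 1*(-1/211) = -188 + 1/211 = -39667/211 ≈ -188.00)
K(R) = -R²/3
1/K(Q) = 1/(-(-39667/211)²/3) = 1/(-⅓*1573470889/44521) = 1/(-1573470889/133563) = -133563/1573470889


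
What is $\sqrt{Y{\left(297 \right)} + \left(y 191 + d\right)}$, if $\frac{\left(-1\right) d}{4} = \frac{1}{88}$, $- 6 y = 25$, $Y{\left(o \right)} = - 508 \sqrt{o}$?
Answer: $\frac{2 \sqrt{-216678 - 414909 \sqrt{33}}}{33} \approx 97.727 i$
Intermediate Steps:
$y = - \frac{25}{6}$ ($y = \left(- \frac{1}{6}\right) 25 = - \frac{25}{6} \approx -4.1667$)
$d = - \frac{1}{22}$ ($d = - \frac{4}{88} = \left(-4\right) \frac{1}{88} = - \frac{1}{22} \approx -0.045455$)
$\sqrt{Y{\left(297 \right)} + \left(y 191 + d\right)} = \sqrt{- 508 \sqrt{297} - \frac{26264}{33}} = \sqrt{- 508 \cdot 3 \sqrt{33} - \frac{26264}{33}} = \sqrt{- 1524 \sqrt{33} - \frac{26264}{33}} = \sqrt{- \frac{26264}{33} - 1524 \sqrt{33}}$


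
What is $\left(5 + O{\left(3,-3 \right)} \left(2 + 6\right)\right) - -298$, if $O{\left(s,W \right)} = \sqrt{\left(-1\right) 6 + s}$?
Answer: $303 + 8 i \sqrt{3} \approx 303.0 + 13.856 i$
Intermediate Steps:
$O{\left(s,W \right)} = \sqrt{-6 + s}$
$\left(5 + O{\left(3,-3 \right)} \left(2 + 6\right)\right) - -298 = \left(5 + \sqrt{-6 + 3} \left(2 + 6\right)\right) - -298 = \left(5 + \sqrt{-3} \cdot 8\right) + 298 = \left(5 + i \sqrt{3} \cdot 8\right) + 298 = \left(5 + 8 i \sqrt{3}\right) + 298 = 303 + 8 i \sqrt{3}$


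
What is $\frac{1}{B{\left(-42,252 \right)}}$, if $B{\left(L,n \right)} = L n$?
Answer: $- \frac{1}{10584} \approx -9.4482 \cdot 10^{-5}$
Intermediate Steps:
$\frac{1}{B{\left(-42,252 \right)}} = \frac{1}{\left(-42\right) 252} = \frac{1}{-10584} = - \frac{1}{10584}$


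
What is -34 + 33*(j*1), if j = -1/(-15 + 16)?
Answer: -67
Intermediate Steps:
j = -1 (j = -1/1 = -1*1 = -1)
-34 + 33*(j*1) = -34 + 33*(-1*1) = -34 + 33*(-1) = -34 - 33 = -67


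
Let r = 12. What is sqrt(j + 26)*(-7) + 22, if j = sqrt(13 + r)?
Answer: 22 - 7*sqrt(31) ≈ -16.974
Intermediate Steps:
j = 5 (j = sqrt(13 + 12) = sqrt(25) = 5)
sqrt(j + 26)*(-7) + 22 = sqrt(5 + 26)*(-7) + 22 = sqrt(31)*(-7) + 22 = -7*sqrt(31) + 22 = 22 - 7*sqrt(31)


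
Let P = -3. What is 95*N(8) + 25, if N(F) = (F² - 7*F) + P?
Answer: 500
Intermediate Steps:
N(F) = -3 + F² - 7*F (N(F) = (F² - 7*F) - 3 = -3 + F² - 7*F)
95*N(8) + 25 = 95*(-3 + 8² - 7*8) + 25 = 95*(-3 + 64 - 56) + 25 = 95*5 + 25 = 475 + 25 = 500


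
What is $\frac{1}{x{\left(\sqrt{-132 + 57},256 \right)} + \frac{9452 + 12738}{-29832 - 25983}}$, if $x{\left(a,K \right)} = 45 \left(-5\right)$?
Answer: $- \frac{11163}{2516113} \approx -0.0044366$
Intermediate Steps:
$x{\left(a,K \right)} = -225$
$\frac{1}{x{\left(\sqrt{-132 + 57},256 \right)} + \frac{9452 + 12738}{-29832 - 25983}} = \frac{1}{-225 + \frac{9452 + 12738}{-29832 - 25983}} = \frac{1}{-225 + \frac{22190}{-55815}} = \frac{1}{-225 + 22190 \left(- \frac{1}{55815}\right)} = \frac{1}{-225 - \frac{4438}{11163}} = \frac{1}{- \frac{2516113}{11163}} = - \frac{11163}{2516113}$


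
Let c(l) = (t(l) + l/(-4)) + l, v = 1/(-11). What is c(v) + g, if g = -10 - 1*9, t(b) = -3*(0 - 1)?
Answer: -707/44 ≈ -16.068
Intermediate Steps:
t(b) = 3 (t(b) = -3*(-1) = 3)
v = -1/11 ≈ -0.090909
c(l) = 3 + 3*l/4 (c(l) = (3 + l/(-4)) + l = (3 + l*(-¼)) + l = (3 - l/4) + l = 3 + 3*l/4)
g = -19 (g = -10 - 9 = -19)
c(v) + g = (3 + (¾)*(-1/11)) - 19 = (3 - 3/44) - 19 = 129/44 - 19 = -707/44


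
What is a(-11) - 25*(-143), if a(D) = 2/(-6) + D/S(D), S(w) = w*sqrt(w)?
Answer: 10724/3 - I*sqrt(11)/11 ≈ 3574.7 - 0.30151*I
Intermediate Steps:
S(w) = w**(3/2)
a(D) = -1/3 + 1/sqrt(D) (a(D) = 2/(-6) + D/(D**(3/2)) = 2*(-1/6) + D/D**(3/2) = -1/3 + 1/sqrt(D))
a(-11) - 25*(-143) = (-1/3 + 1/sqrt(-11)) - 25*(-143) = (-1/3 - I*sqrt(11)/11) + 3575 = 10724/3 - I*sqrt(11)/11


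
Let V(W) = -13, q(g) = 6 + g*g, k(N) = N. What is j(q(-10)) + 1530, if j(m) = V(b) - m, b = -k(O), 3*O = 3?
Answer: 1411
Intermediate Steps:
O = 1 (O = (⅓)*3 = 1)
q(g) = 6 + g²
b = -1 (b = -1*1 = -1)
j(m) = -13 - m
j(q(-10)) + 1530 = (-13 - (6 + (-10)²)) + 1530 = (-13 - (6 + 100)) + 1530 = (-13 - 1*106) + 1530 = (-13 - 106) + 1530 = -119 + 1530 = 1411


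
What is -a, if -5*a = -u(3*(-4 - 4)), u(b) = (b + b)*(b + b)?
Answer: -2304/5 ≈ -460.80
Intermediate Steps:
u(b) = 4*b² (u(b) = (2*b)*(2*b) = 4*b²)
a = 2304/5 (a = -(-1)*4*(3*(-4 - 4))²/5 = -(-1)*4*(3*(-8))²/5 = -(-1)*4*(-24)²/5 = -(-1)*4*576/5 = -(-1)*2304/5 = -⅕*(-2304) = 2304/5 ≈ 460.80)
-a = -1*2304/5 = -2304/5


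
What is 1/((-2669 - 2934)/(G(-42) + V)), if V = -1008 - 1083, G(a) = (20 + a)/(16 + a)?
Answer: 27172/72839 ≈ 0.37304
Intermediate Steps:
G(a) = (20 + a)/(16 + a)
V = -2091
1/((-2669 - 2934)/(G(-42) + V)) = 1/((-2669 - 2934)/((20 - 42)/(16 - 42) - 2091)) = 1/(-5603/(-22/(-26) - 2091)) = 1/(-5603/(-1/26*(-22) - 2091)) = 1/(-5603/(11/13 - 2091)) = 1/(-5603/(-27172/13)) = 1/(-5603*(-13/27172)) = 1/(72839/27172) = 27172/72839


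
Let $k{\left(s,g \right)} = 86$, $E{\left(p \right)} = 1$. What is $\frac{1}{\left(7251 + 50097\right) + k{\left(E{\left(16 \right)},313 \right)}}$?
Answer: $\frac{1}{57434} \approx 1.7411 \cdot 10^{-5}$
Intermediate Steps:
$\frac{1}{\left(7251 + 50097\right) + k{\left(E{\left(16 \right)},313 \right)}} = \frac{1}{\left(7251 + 50097\right) + 86} = \frac{1}{57348 + 86} = \frac{1}{57434}$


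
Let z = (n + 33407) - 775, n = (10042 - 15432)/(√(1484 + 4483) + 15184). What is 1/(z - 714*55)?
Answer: -69566305861/461805833516908 - 735*√663/461805833516908 ≈ -0.00015064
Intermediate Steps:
n = -5390/(15184 + 3*√663) (n = -5390/(√5967 + 15184) = -5390/(3*√663 + 15184) = -5390/(15184 + 3*√663) ≈ -0.35318)
z = 52609488616/1612223 + 1470*√663/20958899 (z = ((-572320/1612223 + 1470*√663/20958899) + 33407) - 775 = (53858961441/1612223 + 1470*√663/20958899) - 775 = 52609488616/1612223 + 1470*√663/20958899 ≈ 32632.)
1/(z - 714*55) = 1/((52609488616/1612223 + 1470*√663/20958899) - 714*55) = 1/((52609488616/1612223 + 1470*√663/20958899) - 39270) = 1/(-10702508594/1612223 + 1470*√663/20958899)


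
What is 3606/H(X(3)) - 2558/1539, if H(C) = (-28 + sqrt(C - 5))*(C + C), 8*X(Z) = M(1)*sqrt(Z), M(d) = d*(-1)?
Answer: -2558/1539 + 4808*sqrt(3)/(28 - I*sqrt(5 + sqrt(3)/8)) ≈ 293.79 + 24.1*I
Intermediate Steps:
M(d) = -d
X(Z) = -sqrt(Z)/8 (X(Z) = ((-1*1)*sqrt(Z))/8 = (-sqrt(Z))/8 = -sqrt(Z)/8)
H(C) = 2*C*(-28 + sqrt(-5 + C)) (H(C) = (-28 + sqrt(-5 + C))*(2*C) = 2*C*(-28 + sqrt(-5 + C)))
3606/H(X(3)) - 2558/1539 = 3606/((2*(-sqrt(3)/8)*(-28 + sqrt(-5 - sqrt(3)/8)))) - 2558/1539 = 3606/((-sqrt(3)*(-28 + sqrt(-5 - sqrt(3)/8))/4)) - 2558*1/1539 = 3606*(-4*sqrt(3)/(3*(-28 + sqrt(-5 - sqrt(3)/8)))) - 2558/1539 = -4808*sqrt(3)/(-28 + sqrt(-5 - sqrt(3)/8)) - 2558/1539 = -2558/1539 - 4808*sqrt(3)/(-28 + sqrt(-5 - sqrt(3)/8))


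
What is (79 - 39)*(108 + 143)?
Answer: 10040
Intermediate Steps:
(79 - 39)*(108 + 143) = 40*251 = 10040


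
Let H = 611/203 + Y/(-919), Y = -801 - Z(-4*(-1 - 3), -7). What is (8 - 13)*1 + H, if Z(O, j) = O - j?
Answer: -204004/186557 ≈ -1.0935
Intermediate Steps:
Y = -824 (Y = -801 - (-4*(-1 - 3) - 1*(-7)) = -801 - (-4*(-4) + 7) = -801 - (16 + 7) = -801 - 1*23 = -801 - 23 = -824)
H = 728781/186557 (H = 611/203 - 824/(-919) = 611*(1/203) - 824*(-1/919) = 611/203 + 824/919 = 728781/186557 ≈ 3.9065)
(8 - 13)*1 + H = (8 - 13)*1 + 728781/186557 = -5*1 + 728781/186557 = -5 + 728781/186557 = -204004/186557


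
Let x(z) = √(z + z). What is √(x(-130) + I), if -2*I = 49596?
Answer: √(-24798 + 2*I*√65) ≈ 0.0512 + 157.47*I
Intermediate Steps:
I = -24798 (I = -½*49596 = -24798)
x(z) = √2*√z (x(z) = √(2*z) = √2*√z)
√(x(-130) + I) = √(√2*√(-130) - 24798) = √(√2*(I*√130) - 24798) = √(2*I*√65 - 24798) = √(-24798 + 2*I*√65)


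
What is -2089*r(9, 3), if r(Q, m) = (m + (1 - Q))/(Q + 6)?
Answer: 2089/3 ≈ 696.33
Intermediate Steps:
r(Q, m) = (1 + m - Q)/(6 + Q)
-2089*r(9, 3) = -2089*(1 + 3 - 1*9)/(6 + 9) = -2089*(1 + 3 - 9)/15 = -2089*(-5)/15 = -2089*(-1/3) = 2089/3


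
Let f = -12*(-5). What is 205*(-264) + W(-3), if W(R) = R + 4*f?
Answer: -53883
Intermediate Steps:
f = 60 (f = -4*(-15) = 60)
W(R) = 240 + R (W(R) = R + 4*60 = R + 240 = 240 + R)
205*(-264) + W(-3) = 205*(-264) + (240 - 3) = -54120 + 237 = -53883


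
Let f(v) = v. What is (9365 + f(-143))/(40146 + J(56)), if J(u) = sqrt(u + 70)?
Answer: 20568134/89538955 - 1537*sqrt(14)/89538955 ≈ 0.22965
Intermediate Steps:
J(u) = sqrt(70 + u)
(9365 + f(-143))/(40146 + J(56)) = (9365 - 143)/(40146 + sqrt(70 + 56)) = 9222/(40146 + sqrt(126)) = 9222/(40146 + 3*sqrt(14))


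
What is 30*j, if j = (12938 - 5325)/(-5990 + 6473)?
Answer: 3310/7 ≈ 472.86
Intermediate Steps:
j = 331/21 (j = 7613/483 = 7613*(1/483) = 331/21 ≈ 15.762)
30*j = 30*(331/21) = 3310/7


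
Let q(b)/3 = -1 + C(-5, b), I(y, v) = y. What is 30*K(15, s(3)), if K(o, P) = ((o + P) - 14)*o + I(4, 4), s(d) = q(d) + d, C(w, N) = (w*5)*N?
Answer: -100680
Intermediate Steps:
C(w, N) = 5*N*w (C(w, N) = (5*w)*N = 5*N*w)
q(b) = -3 - 75*b (q(b) = 3*(-1 + 5*b*(-5)) = 3*(-1 - 25*b) = -3 - 75*b)
s(d) = -3 - 74*d (s(d) = (-3 - 75*d) + d = -3 - 74*d)
K(o, P) = 4 + o*(-14 + P + o) (K(o, P) = ((o + P) - 14)*o + 4 = ((P + o) - 14)*o + 4 = (-14 + P + o)*o + 4 = o*(-14 + P + o) + 4 = 4 + o*(-14 + P + o))
30*K(15, s(3)) = 30*(4 + 15**2 - 14*15 + (-3 - 74*3)*15) = 30*(4 + 225 - 210 + (-3 - 222)*15) = 30*(4 + 225 - 210 - 225*15) = 30*(4 + 225 - 210 - 3375) = 30*(-3356) = -100680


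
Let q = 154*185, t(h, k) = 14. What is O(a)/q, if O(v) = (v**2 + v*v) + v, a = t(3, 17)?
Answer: 29/2035 ≈ 0.014251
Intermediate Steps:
a = 14
O(v) = v + 2*v**2 (O(v) = (v**2 + v**2) + v = 2*v**2 + v = v + 2*v**2)
q = 28490
O(a)/q = (14*(1 + 2*14))/28490 = (14*(1 + 28))*(1/28490) = (14*29)*(1/28490) = 406*(1/28490) = 29/2035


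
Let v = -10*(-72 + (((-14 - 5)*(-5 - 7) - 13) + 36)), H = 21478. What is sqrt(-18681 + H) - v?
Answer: 1790 + sqrt(2797) ≈ 1842.9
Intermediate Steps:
v = -1790 (v = -10*(-72 + ((-19*(-12) - 13) + 36)) = -10*(-72 + ((228 - 13) + 36)) = -10*(-72 + (215 + 36)) = -10*(-72 + 251) = -10*179 = -1790)
sqrt(-18681 + H) - v = sqrt(-18681 + 21478) - 1*(-1790) = sqrt(2797) + 1790 = 1790 + sqrt(2797)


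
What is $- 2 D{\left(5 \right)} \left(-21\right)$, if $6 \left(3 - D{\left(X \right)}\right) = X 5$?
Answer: $-49$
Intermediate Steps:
$D{\left(X \right)} = 3 - \frac{5 X}{6}$ ($D{\left(X \right)} = 3 - \frac{X 5}{6} = 3 - \frac{5 X}{6}$)
$- 2 D{\left(5 \right)} \left(-21\right) = - 2 \left(3 - \frac{25}{6}\right) \left(-21\right) = \left(-2\right) \left(- \frac{7}{6}\right) \left(-21\right) = \frac{7}{3} \left(-21\right) = -49$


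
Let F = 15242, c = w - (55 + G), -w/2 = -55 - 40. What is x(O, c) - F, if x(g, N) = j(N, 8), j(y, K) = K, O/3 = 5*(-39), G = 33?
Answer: -15234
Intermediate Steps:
O = -585 (O = 3*(5*(-39)) = 3*(-195) = -585)
w = 190 (w = -2*(-55 - 40) = -2*(-95) = 190)
c = 102 (c = 190 - (55 + 33) = 190 - 1*88 = 190 - 88 = 102)
x(g, N) = 8
x(O, c) - F = 8 - 1*15242 = 8 - 15242 = -15234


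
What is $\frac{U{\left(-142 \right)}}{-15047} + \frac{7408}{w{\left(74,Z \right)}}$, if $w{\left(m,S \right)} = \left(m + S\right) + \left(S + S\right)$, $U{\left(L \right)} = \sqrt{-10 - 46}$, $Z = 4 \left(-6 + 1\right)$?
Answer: $\frac{3704}{7} - \frac{2 i \sqrt{14}}{15047} \approx 529.14 - 0.00049733 i$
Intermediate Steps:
$Z = -20$ ($Z = 4 \left(-5\right) = -20$)
$U{\left(L \right)} = 2 i \sqrt{14}$ ($U{\left(L \right)} = \sqrt{-56} = 2 i \sqrt{14}$)
$w{\left(m,S \right)} = m + 3 S$ ($w{\left(m,S \right)} = \left(S + m\right) + 2 S = m + 3 S$)
$\frac{U{\left(-142 \right)}}{-15047} + \frac{7408}{w{\left(74,Z \right)}} = \frac{2 i \sqrt{14}}{-15047} + \frac{7408}{74 + 3 \left(-20\right)} = 2 i \sqrt{14} \left(- \frac{1}{15047}\right) + \frac{7408}{74 - 60} = - \frac{2 i \sqrt{14}}{15047} + \frac{7408}{14} = - \frac{2 i \sqrt{14}}{15047} + 7408 \cdot \frac{1}{14} = - \frac{2 i \sqrt{14}}{15047} + \frac{3704}{7} = \frac{3704}{7} - \frac{2 i \sqrt{14}}{15047}$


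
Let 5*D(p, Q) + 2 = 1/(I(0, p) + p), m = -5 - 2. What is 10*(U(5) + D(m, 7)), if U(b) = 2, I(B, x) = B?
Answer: 110/7 ≈ 15.714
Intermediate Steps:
m = -7
D(p, Q) = -⅖ + 1/(5*p) (D(p, Q) = -⅖ + 1/(5*(0 + p)) = -⅖ + 1/(5*p))
10*(U(5) + D(m, 7)) = 10*(2 + (⅕)*(1 - 2*(-7))/(-7)) = 10*(2 + (⅕)*(-⅐)*(1 + 14)) = 10*(2 + (⅕)*(-⅐)*15) = 10*(2 - 3/7) = 10*(11/7) = 110/7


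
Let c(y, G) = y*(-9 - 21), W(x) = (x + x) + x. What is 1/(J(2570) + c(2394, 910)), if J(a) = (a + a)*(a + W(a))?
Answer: 1/52767380 ≈ 1.8951e-8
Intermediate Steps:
W(x) = 3*x (W(x) = 2*x + x = 3*x)
c(y, G) = -30*y (c(y, G) = y*(-30) = -30*y)
J(a) = 8*a**2 (J(a) = (a + a)*(a + 3*a) = (2*a)*(4*a) = 8*a**2)
1/(J(2570) + c(2394, 910)) = 1/(8*2570**2 - 30*2394) = 1/(8*6604900 - 71820) = 1/(52839200 - 71820) = 1/52767380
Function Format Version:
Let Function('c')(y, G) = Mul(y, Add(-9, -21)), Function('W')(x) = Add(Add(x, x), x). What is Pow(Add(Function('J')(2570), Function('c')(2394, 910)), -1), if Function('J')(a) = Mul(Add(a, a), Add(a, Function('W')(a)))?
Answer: Rational(1, 52767380) ≈ 1.8951e-8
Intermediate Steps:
Function('W')(x) = Mul(3, x) (Function('W')(x) = Add(Mul(2, x), x) = Mul(3, x))
Function('c')(y, G) = Mul(-30, y) (Function('c')(y, G) = Mul(y, -30) = Mul(-30, y))
Function('J')(a) = Mul(8, Pow(a, 2)) (Function('J')(a) = Mul(Add(a, a), Add(a, Mul(3, a))) = Mul(Mul(2, a), Mul(4, a)) = Mul(8, Pow(a, 2)))
Pow(Add(Function('J')(2570), Function('c')(2394, 910)), -1) = Pow(Add(Mul(8, Pow(2570, 2)), Mul(-30, 2394)), -1) = Pow(Add(Mul(8, 6604900), -71820), -1) = Pow(Add(52839200, -71820), -1) = Pow(52767380, -1) = Rational(1, 52767380)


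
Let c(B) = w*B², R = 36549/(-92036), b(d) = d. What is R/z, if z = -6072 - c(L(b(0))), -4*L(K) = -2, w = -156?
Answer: 12183/185084396 ≈ 6.5824e-5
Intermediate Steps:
R = -36549/92036 (R = 36549*(-1/92036) = -36549/92036 ≈ -0.39712)
L(K) = ½ (L(K) = -¼*(-2) = ½)
c(B) = -156*B²
z = -6033 (z = -6072 - (-156)*(½)² = -6072 - (-156)/4 = -6072 - 1*(-39) = -6072 + 39 = -6033)
R/z = -36549/92036/(-6033) = -36549/92036*(-1/6033) = 12183/185084396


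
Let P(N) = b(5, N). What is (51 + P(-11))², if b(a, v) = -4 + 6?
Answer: 2809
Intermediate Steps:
b(a, v) = 2
P(N) = 2
(51 + P(-11))² = (51 + 2)² = 53² = 2809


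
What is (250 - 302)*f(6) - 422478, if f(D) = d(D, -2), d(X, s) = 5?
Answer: -422738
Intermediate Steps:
f(D) = 5
(250 - 302)*f(6) - 422478 = (250 - 302)*5 - 422478 = -52*5 - 422478 = -260 - 422478 = -422738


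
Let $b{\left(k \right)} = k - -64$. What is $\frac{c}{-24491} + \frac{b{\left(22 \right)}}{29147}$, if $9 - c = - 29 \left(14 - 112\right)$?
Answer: $\frac{84679677}{713839177} \approx 0.11863$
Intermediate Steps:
$b{\left(k \right)} = 64 + k$ ($b{\left(k \right)} = k + 64 = 64 + k$)
$c = -2833$ ($c = 9 - - 29 \left(14 - 112\right) = 9 - \left(-29\right) \left(-98\right) = 9 - 2842 = -2833$)
$\frac{c}{-24491} + \frac{b{\left(22 \right)}}{29147} = - \frac{2833}{-24491} + \frac{64 + 22}{29147} = \left(-2833\right) \left(- \frac{1}{24491}\right) + 86 \cdot \frac{1}{29147} = \frac{2833}{24491} + \frac{86}{29147} = \frac{84679677}{713839177}$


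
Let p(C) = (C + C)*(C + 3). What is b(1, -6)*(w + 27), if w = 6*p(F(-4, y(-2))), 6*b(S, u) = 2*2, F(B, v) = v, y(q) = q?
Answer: 2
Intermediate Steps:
p(C) = 2*C*(3 + C) (p(C) = (2*C)*(3 + C) = 2*C*(3 + C))
b(S, u) = ⅔ (b(S, u) = (2*2)/6 = (⅙)*4 = ⅔)
w = -24 (w = 6*(2*(-2)*(3 - 2)) = 6*(2*(-2)*1) = 6*(-4) = -24)
b(1, -6)*(w + 27) = 2*(-24 + 27)/3 = (⅔)*3 = 2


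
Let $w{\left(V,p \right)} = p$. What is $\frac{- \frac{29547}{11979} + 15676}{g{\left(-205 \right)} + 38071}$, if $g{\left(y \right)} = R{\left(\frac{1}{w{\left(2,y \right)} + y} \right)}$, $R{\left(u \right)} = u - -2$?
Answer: $\frac{8553203930}{20776815499} \approx 0.41167$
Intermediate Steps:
$R{\left(u \right)} = 2 + u$ ($R{\left(u \right)} = u + 2 = 2 + u$)
$g{\left(y \right)} = 2 + \frac{1}{2 y}$ ($g{\left(y \right)} = 2 + \frac{1}{y + y} = 2 + \frac{1}{2 y}$)
$\frac{- \frac{29547}{11979} + 15676}{g{\left(-205 \right)} + 38071} = \frac{- \frac{29547}{11979} + 15676}{\left(2 + \frac{1}{2 \left(-205\right)}\right) + 38071} = \frac{\left(-29547\right) \frac{1}{11979} + 15676}{\left(2 + \frac{1}{2} \left(- \frac{1}{205}\right)\right) + 38071} = \frac{- \frac{3283}{1331} + 15676}{\left(2 - \frac{1}{410}\right) + 38071} = \frac{20861473}{1331 \left(\frac{819}{410} + 38071\right)} = \frac{20861473}{1331 \cdot \frac{15609929}{410}} = \frac{20861473}{1331} \cdot \frac{410}{15609929} = \frac{8553203930}{20776815499}$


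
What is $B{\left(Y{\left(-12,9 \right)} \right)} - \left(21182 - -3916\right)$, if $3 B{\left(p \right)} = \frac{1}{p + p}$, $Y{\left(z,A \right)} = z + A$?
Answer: $- \frac{451765}{18} \approx -25098.0$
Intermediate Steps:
$Y{\left(z,A \right)} = A + z$
$B{\left(p \right)} = \frac{1}{6 p}$ ($B{\left(p \right)} = \frac{1}{3 \left(p + p\right)} = \frac{1}{3 \cdot 2 p} = \frac{\frac{1}{2} \frac{1}{p}}{3} = \frac{1}{6 p}$)
$B{\left(Y{\left(-12,9 \right)} \right)} - \left(21182 - -3916\right) = \frac{1}{6 \left(9 - 12\right)} - \left(21182 - -3916\right) = \frac{1}{6 \left(-3\right)} - \left(21182 + 3916\right) = \frac{1}{6} \left(- \frac{1}{3}\right) - 25098 = - \frac{1}{18} - 25098 = - \frac{451765}{18}$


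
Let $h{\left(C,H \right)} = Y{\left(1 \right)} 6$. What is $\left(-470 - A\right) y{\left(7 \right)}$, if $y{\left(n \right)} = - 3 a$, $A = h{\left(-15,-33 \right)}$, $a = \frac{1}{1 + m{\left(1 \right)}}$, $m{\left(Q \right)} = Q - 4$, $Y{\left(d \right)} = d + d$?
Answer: $-723$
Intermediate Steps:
$Y{\left(d \right)} = 2 d$
$m{\left(Q \right)} = -4 + Q$
$a = - \frac{1}{2}$ ($a = \frac{1}{1 + \left(-4 + 1\right)} = \frac{1}{1 - 3} = \frac{1}{-2} = - \frac{1}{2} \approx -0.5$)
$h{\left(C,H \right)} = 12$ ($h{\left(C,H \right)} = 2 \cdot 1 \cdot 6 = 2 \cdot 6 = 12$)
$A = 12$
$y{\left(n \right)} = \frac{3}{2}$ ($y{\left(n \right)} = \left(-3\right) \left(- \frac{1}{2}\right) = \frac{3}{2}$)
$\left(-470 - A\right) y{\left(7 \right)} = \left(-470 - 12\right) \frac{3}{2} = \left(-482\right) \frac{3}{2} = -723$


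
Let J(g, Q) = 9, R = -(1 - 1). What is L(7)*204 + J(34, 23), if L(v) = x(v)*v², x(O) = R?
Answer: 9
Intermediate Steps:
R = 0 (R = -1*0 = 0)
x(O) = 0
L(v) = 0 (L(v) = 0*v² = 0)
L(7)*204 + J(34, 23) = 0*204 + 9 = 0 + 9 = 9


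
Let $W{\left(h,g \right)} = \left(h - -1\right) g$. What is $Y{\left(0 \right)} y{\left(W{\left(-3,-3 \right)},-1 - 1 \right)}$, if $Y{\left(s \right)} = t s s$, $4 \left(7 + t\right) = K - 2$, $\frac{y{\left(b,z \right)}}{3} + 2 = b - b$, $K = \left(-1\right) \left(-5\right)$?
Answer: $0$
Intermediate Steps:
$K = 5$
$W{\left(h,g \right)} = g \left(1 + h\right)$ ($W{\left(h,g \right)} = \left(h + 1\right) g = \left(1 + h\right) g = g \left(1 + h\right)$)
$y{\left(b,z \right)} = -6$ ($y{\left(b,z \right)} = -6 + 3 \left(b - b\right) = -6 + 3 \cdot 0 = -6 + 0 = -6$)
$t = - \frac{25}{4}$ ($t = -7 + \frac{5 - 2}{4} = -7 + \frac{1}{4} \cdot 3 = -7 + \frac{3}{4} = - \frac{25}{4} \approx -6.25$)
$Y{\left(s \right)} = - \frac{25 s^{2}}{4}$ ($Y{\left(s \right)} = - \frac{25 s s}{4} = - \frac{25 s^{2}}{4}$)
$Y{\left(0 \right)} y{\left(W{\left(-3,-3 \right)},-1 - 1 \right)} = - \frac{25 \cdot 0^{2}}{4} \left(-6\right) = \left(- \frac{25}{4}\right) 0 \left(-6\right) = 0 \left(-6\right) = 0$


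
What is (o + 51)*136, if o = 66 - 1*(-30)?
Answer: 19992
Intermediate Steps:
o = 96 (o = 66 + 30 = 96)
(o + 51)*136 = (96 + 51)*136 = 147*136 = 19992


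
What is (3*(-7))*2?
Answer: -42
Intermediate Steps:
(3*(-7))*2 = -21*2 = -42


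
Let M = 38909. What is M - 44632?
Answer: -5723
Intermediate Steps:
M - 44632 = 38909 - 44632 = -5723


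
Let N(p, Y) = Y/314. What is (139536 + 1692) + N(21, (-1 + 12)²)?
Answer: 44345713/314 ≈ 1.4123e+5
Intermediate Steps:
N(p, Y) = Y/314 (N(p, Y) = Y*(1/314) = Y/314)
(139536 + 1692) + N(21, (-1 + 12)²) = (139536 + 1692) + (-1 + 12)²/314 = 141228 + (1/314)*11² = 141228 + (1/314)*121 = 141228 + 121/314 = 44345713/314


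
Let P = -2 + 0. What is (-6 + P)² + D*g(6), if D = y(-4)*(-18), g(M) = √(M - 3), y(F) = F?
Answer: 64 + 72*√3 ≈ 188.71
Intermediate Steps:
P = -2
g(M) = √(-3 + M)
D = 72 (D = -4*(-18) = 72)
(-6 + P)² + D*g(6) = (-6 - 2)² + 72*√(-3 + 6) = (-8)² + 72*√3 = 64 + 72*√3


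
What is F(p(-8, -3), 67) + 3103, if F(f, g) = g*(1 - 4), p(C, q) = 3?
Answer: 2902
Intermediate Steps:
F(f, g) = -3*g (F(f, g) = g*(-3) = -3*g)
F(p(-8, -3), 67) + 3103 = -3*67 + 3103 = -201 + 3103 = 2902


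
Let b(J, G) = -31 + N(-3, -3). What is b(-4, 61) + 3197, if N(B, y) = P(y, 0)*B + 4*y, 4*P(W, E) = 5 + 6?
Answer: 12583/4 ≈ 3145.8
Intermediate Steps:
P(W, E) = 11/4 (P(W, E) = (5 + 6)/4 = (1/4)*11 = 11/4)
N(B, y) = 4*y + 11*B/4 (N(B, y) = 11*B/4 + 4*y = 4*y + 11*B/4)
b(J, G) = -205/4 (b(J, G) = -31 + (4*(-3) + (11/4)*(-3)) = -31 + (-12 - 33/4) = -31 - 81/4 = -205/4)
b(-4, 61) + 3197 = -205/4 + 3197 = 12583/4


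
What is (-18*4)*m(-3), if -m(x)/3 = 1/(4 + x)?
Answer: 216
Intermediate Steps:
m(x) = -3/(4 + x)
(-18*4)*m(-3) = (-18*4)*(-3/(4 - 3)) = -(-216)/1 = -(-216) = -72*(-3) = 216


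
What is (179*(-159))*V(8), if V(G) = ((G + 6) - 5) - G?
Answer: -28461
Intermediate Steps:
V(G) = 1 (V(G) = ((6 + G) - 5) - G = (1 + G) - G = 1)
(179*(-159))*V(8) = (179*(-159))*1 = -28461*1 = -28461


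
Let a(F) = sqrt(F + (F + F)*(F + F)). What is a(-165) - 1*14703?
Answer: -14703 + sqrt(108735) ≈ -14373.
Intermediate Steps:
a(F) = sqrt(F + 4*F**2) (a(F) = sqrt(F + (2*F)*(2*F)) = sqrt(F + 4*F**2))
a(-165) - 1*14703 = sqrt(-165*(1 + 4*(-165))) - 1*14703 = sqrt(-165*(1 - 660)) - 14703 = sqrt(-165*(-659)) - 14703 = sqrt(108735) - 14703 = -14703 + sqrt(108735)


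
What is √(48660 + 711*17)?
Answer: √60747 ≈ 246.47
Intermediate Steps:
√(48660 + 711*17) = √(48660 + 12087) = √60747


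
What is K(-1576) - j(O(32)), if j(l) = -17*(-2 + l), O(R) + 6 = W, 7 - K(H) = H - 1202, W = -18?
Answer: 2343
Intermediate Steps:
K(H) = 1209 - H (K(H) = 7 - (H - 1202) = 7 - (-1202 + H) = 7 + (1202 - H) = 1209 - H)
O(R) = -24 (O(R) = -6 - 18 = -24)
j(l) = 34 - 17*l
K(-1576) - j(O(32)) = (1209 - 1*(-1576)) - (34 - 17*(-24)) = (1209 + 1576) - (34 + 408) = 2785 - 1*442 = 2785 - 442 = 2343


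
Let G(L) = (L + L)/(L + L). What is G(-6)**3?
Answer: 1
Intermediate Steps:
G(L) = 1 (G(L) = (2*L)/((2*L)) = (2*L)*(1/(2*L)) = 1)
G(-6)**3 = 1**3 = 1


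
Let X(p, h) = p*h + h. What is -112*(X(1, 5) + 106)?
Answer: -12992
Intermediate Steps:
X(p, h) = h + h*p (X(p, h) = h*p + h = h + h*p)
-112*(X(1, 5) + 106) = -112*(5*(1 + 1) + 106) = -112*(5*2 + 106) = -112*(10 + 106) = -112*116 = -12992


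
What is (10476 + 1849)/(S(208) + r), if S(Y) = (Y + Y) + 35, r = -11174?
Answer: -12325/10723 ≈ -1.1494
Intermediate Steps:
S(Y) = 35 + 2*Y (S(Y) = 2*Y + 35 = 35 + 2*Y)
(10476 + 1849)/(S(208) + r) = (10476 + 1849)/((35 + 2*208) - 11174) = 12325/((35 + 416) - 11174) = 12325/(451 - 11174) = 12325/(-10723) = 12325*(-1/10723) = -12325/10723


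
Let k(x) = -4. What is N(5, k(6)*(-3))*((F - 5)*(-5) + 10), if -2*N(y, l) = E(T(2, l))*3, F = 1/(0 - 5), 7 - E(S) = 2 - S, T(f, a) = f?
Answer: -378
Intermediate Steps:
E(S) = 5 + S (E(S) = 7 - (2 - S) = 7 + (-2 + S) = 5 + S)
F = -1/5 (F = 1/(-5) = -1/5 ≈ -0.20000)
N(y, l) = -21/2 (N(y, l) = -(5 + 2)*3/2 = -7*3/2 = -1/2*21 = -21/2)
N(5, k(6)*(-3))*((F - 5)*(-5) + 10) = -21*((-1/5 - 5)*(-5) + 10)/2 = -21*(-26/5*(-5) + 10)/2 = -21*(26 + 10)/2 = -21/2*36 = -378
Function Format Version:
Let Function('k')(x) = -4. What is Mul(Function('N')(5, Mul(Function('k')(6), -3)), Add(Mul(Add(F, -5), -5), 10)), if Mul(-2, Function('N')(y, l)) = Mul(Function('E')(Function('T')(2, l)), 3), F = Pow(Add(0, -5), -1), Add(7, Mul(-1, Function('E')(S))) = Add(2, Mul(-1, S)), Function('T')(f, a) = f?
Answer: -378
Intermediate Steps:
Function('E')(S) = Add(5, S) (Function('E')(S) = Add(7, Mul(-1, Add(2, Mul(-1, S)))) = Add(7, Add(-2, S)) = Add(5, S))
F = Rational(-1, 5) (F = Pow(-5, -1) = Rational(-1, 5) ≈ -0.20000)
Function('N')(y, l) = Rational(-21, 2) (Function('N')(y, l) = Mul(Rational(-1, 2), Mul(Add(5, 2), 3)) = Mul(Rational(-1, 2), Mul(7, 3)) = Mul(Rational(-1, 2), 21) = Rational(-21, 2))
Mul(Function('N')(5, Mul(Function('k')(6), -3)), Add(Mul(Add(F, -5), -5), 10)) = Mul(Rational(-21, 2), Add(Mul(Add(Rational(-1, 5), -5), -5), 10)) = Mul(Rational(-21, 2), Add(Mul(Rational(-26, 5), -5), 10)) = Mul(Rational(-21, 2), Add(26, 10)) = Mul(Rational(-21, 2), 36) = -378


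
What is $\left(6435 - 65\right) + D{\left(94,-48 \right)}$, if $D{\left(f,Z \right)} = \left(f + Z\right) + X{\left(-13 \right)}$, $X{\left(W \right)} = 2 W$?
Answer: $6390$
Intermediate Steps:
$D{\left(f,Z \right)} = -26 + Z + f$ ($D{\left(f,Z \right)} = \left(f + Z\right) + 2 \left(-13\right) = \left(Z + f\right) - 26 = -26 + Z + f$)
$\left(6435 - 65\right) + D{\left(94,-48 \right)} = \left(6435 - 65\right) - -20 = 6370 + 20 = 6390$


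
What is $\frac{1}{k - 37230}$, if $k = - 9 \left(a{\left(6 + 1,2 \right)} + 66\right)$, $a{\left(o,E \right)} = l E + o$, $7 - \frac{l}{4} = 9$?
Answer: $- \frac{1}{37743} \approx -2.6495 \cdot 10^{-5}$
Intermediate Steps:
$l = -8$ ($l = 28 - 36 = -8$)
$a{\left(o,E \right)} = o - 8 E$ ($a{\left(o,E \right)} = - 8 E + o = o - 8 E$)
$k = -513$ ($k = - 9 \left(\left(\left(6 + 1\right) - 16\right) + 66\right) = - 9 \left(\left(7 - 16\right) + 66\right) = - 9 \left(-9 + 66\right) = \left(-9\right) 57 = -513$)
$\frac{1}{k - 37230} = \frac{1}{-513 - 37230} = \frac{1}{-37743} = - \frac{1}{37743}$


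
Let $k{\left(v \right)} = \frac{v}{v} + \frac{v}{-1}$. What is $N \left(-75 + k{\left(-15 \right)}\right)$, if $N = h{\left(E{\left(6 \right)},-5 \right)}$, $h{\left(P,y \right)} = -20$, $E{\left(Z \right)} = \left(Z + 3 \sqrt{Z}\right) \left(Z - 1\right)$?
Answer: $1180$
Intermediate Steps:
$k{\left(v \right)} = 1 - v$ ($k{\left(v \right)} = 1 + v \left(-1\right) = 1 - v$)
$E{\left(Z \right)} = \left(-1 + Z\right) \left(Z + 3 \sqrt{Z}\right)$ ($E{\left(Z \right)} = \left(Z + 3 \sqrt{Z}\right) \left(-1 + Z\right) = \left(-1 + Z\right) \left(Z + 3 \sqrt{Z}\right)$)
$N = -20$
$N \left(-75 + k{\left(-15 \right)}\right) = - 20 \left(-75 + \left(1 - -15\right)\right) = - 20 \left(-75 + \left(1 + 15\right)\right) = - 20 \left(-75 + 16\right) = \left(-20\right) \left(-59\right) = 1180$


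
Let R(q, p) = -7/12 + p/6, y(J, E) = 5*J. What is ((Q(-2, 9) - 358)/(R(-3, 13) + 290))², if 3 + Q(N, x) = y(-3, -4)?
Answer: 20358144/12243001 ≈ 1.6628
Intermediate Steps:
Q(N, x) = -18 (Q(N, x) = -3 + 5*(-3) = -3 - 15 = -18)
R(q, p) = -7/12 + p/6 (R(q, p) = -7*1/12 + p*(⅙) = -7/12 + p/6)
((Q(-2, 9) - 358)/(R(-3, 13) + 290))² = ((-18 - 358)/((-7/12 + (⅙)*13) + 290))² = (-376/((-7/12 + 13/6) + 290))² = (-376/(19/12 + 290))² = (-376/3499/12)² = (-376*12/3499)² = (-4512/3499)² = 20358144/12243001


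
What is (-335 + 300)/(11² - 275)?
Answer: 5/22 ≈ 0.22727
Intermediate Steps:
(-335 + 300)/(11² - 275) = -35/(121 - 275) = -35/(-154) = -35*(-1/154) = 5/22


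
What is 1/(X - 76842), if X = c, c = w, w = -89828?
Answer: -1/166670 ≈ -5.9999e-6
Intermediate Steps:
c = -89828
X = -89828
1/(X - 76842) = 1/(-89828 - 76842) = 1/(-166670) = -1/166670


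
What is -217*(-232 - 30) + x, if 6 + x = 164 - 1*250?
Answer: 56762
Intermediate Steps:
x = -92 (x = -6 + (164 - 1*250) = -6 + (164 - 250) = -6 - 86 = -92)
-217*(-232 - 30) + x = -217*(-232 - 30) - 92 = -217*(-262) - 92 = 56854 - 92 = 56762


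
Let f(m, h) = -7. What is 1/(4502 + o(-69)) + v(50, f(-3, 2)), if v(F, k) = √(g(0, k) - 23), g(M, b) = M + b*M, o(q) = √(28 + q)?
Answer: (-I + 4502*√23 + I*√943)/(√41 - 4502*I) ≈ 0.00022212 + 4.7958*I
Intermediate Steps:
g(M, b) = M + M*b
v(F, k) = I*√23 (v(F, k) = √(0*(1 + k) - 23) = √(0 - 23) = √(-23) = I*√23)
1/(4502 + o(-69)) + v(50, f(-3, 2)) = 1/(4502 + √(28 - 69)) + I*√23 = 1/(4502 + √(-41)) + I*√23 = 1/(4502 + I*√41) + I*√23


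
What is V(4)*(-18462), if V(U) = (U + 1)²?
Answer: -461550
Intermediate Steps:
V(U) = (1 + U)²
V(4)*(-18462) = (1 + 4)²*(-18462) = 5²*(-18462) = 25*(-18462) = -461550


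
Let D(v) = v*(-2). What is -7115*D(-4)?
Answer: -56920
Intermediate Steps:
D(v) = -2*v
-7115*D(-4) = -(-14230)*(-4) = -7115*8 = -56920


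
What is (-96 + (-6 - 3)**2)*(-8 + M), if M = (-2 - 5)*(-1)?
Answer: 15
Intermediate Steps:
M = 7 (M = -7*(-1) = 7)
(-96 + (-6 - 3)**2)*(-8 + M) = (-96 + (-6 - 3)**2)*(-8 + 7) = (-96 + (-9)**2)*(-1) = (-96 + 81)*(-1) = -15*(-1) = 15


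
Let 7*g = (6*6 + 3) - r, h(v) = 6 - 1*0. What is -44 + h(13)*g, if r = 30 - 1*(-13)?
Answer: -332/7 ≈ -47.429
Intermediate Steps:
r = 43 (r = 30 + 13 = 43)
h(v) = 6 (h(v) = 6 + 0 = 6)
g = -4/7 (g = ((6*6 + 3) - 1*43)/7 = ((36 + 3) - 43)/7 = (39 - 43)/7 = (1/7)*(-4) = -4/7 ≈ -0.57143)
-44 + h(13)*g = -44 + 6*(-4/7) = -44 - 24/7 = -332/7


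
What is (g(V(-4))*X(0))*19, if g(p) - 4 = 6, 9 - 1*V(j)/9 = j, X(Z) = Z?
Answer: 0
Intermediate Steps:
V(j) = 81 - 9*j
g(p) = 10 (g(p) = 4 + 6 = 10)
(g(V(-4))*X(0))*19 = (10*0)*19 = 0*19 = 0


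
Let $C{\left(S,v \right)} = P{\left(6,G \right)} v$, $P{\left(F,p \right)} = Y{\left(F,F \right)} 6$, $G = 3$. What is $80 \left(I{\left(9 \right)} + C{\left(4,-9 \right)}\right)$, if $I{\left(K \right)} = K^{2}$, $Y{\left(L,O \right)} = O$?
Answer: $-19440$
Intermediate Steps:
$P{\left(F,p \right)} = 6 F$ ($P{\left(F,p \right)} = F 6 = 6 F$)
$C{\left(S,v \right)} = 36 v$ ($C{\left(S,v \right)} = 6 \cdot 6 v = 36 v$)
$80 \left(I{\left(9 \right)} + C{\left(4,-9 \right)}\right) = 80 \left(9^{2} + 36 \left(-9\right)\right) = 80 \left(81 - 324\right) = 80 \left(-243\right) = -19440$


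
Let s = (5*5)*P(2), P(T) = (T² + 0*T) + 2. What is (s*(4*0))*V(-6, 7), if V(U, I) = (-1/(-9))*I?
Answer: 0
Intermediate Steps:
P(T) = 2 + T² (P(T) = (T² + 0) + 2 = T² + 2 = 2 + T²)
s = 150 (s = (5*5)*(2 + 2²) = 25*(2 + 4) = 25*6 = 150)
V(U, I) = I/9 (V(U, I) = (-1*(-⅑))*I = I/9)
(s*(4*0))*V(-6, 7) = (150*(4*0))*((⅑)*7) = (150*0)*(7/9) = 0*(7/9) = 0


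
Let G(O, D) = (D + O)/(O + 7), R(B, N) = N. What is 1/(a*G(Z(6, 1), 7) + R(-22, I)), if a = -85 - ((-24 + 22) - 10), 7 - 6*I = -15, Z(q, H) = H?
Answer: -3/208 ≈ -0.014423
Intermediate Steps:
I = 11/3 (I = 7/6 - ⅙*(-15) = 7/6 + 5/2 = 11/3 ≈ 3.6667)
a = -73 (a = -85 - (-2 - 10) = -85 - 1*(-12) = -85 + 12 = -73)
G(O, D) = (D + O)/(7 + O)
1/(a*G(Z(6, 1), 7) + R(-22, I)) = 1/(-73*(7 + 1)/(7 + 1) + 11/3) = 1/(-73*8/8 + 11/3) = 1/(-73*1 + 11/3) = 1/(-73 + 11/3) = 1/(-208/3) = -3/208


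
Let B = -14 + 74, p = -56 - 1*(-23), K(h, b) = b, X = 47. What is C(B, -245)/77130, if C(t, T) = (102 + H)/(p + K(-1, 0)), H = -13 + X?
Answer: -68/1272645 ≈ -5.3432e-5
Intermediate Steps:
p = -33 (p = -56 + 23 = -33)
B = 60
H = 34 (H = -13 + 47 = 34)
C(t, T) = -136/33 (C(t, T) = (102 + 34)/(-33 + 0) = 136/(-33) = 136*(-1/33) = -136/33)
C(B, -245)/77130 = -136/33/77130 = -136/33*1/77130 = -68/1272645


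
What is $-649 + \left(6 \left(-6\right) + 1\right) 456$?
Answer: $-16609$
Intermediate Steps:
$-649 + \left(6 \left(-6\right) + 1\right) 456 = -649 + \left(-36 + 1\right) 456 = -649 - 15960 = -16609$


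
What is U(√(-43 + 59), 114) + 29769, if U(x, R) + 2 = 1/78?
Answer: 2321827/78 ≈ 29767.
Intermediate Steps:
U(x, R) = -155/78 (U(x, R) = -2 + 1/78 = -155/78)
U(√(-43 + 59), 114) + 29769 = -155/78 + 29769 = 2321827/78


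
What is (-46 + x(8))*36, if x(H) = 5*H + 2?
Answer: -144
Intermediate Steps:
x(H) = 2 + 5*H
(-46 + x(8))*36 = (-46 + (2 + 5*8))*36 = (-46 + (2 + 40))*36 = (-46 + 42)*36 = -4*36 = -144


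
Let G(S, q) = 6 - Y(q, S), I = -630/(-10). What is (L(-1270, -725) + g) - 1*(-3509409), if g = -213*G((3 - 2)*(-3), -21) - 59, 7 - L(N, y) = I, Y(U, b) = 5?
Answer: 3509081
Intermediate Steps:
I = 63 (I = -630*(-⅒) = 63)
L(N, y) = -56 (L(N, y) = 7 - 1*63 = 7 - 63 = -56)
G(S, q) = 1 (G(S, q) = 6 - 1*5 = 6 - 5 = 1)
g = -272 (g = -213*1 - 59 = -213 - 59 = -272)
(L(-1270, -725) + g) - 1*(-3509409) = (-56 - 272) - 1*(-3509409) = -328 + 3509409 = 3509081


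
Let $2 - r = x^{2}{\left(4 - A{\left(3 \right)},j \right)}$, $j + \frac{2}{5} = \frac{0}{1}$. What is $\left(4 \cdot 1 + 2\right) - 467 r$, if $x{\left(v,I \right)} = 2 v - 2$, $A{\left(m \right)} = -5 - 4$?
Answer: $268064$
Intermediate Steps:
$A{\left(m \right)} = -9$
$j = - \frac{2}{5}$ ($j = - \frac{2}{5} + \frac{0}{1} = - \frac{2}{5} + 0 \cdot 1 = - \frac{2}{5} + 0 = - \frac{2}{5} \approx -0.4$)
$x{\left(v,I \right)} = -2 + 2 v$
$r = -574$ ($r = 2 - \left(-2 + 2 \left(4 - -9\right)\right)^{2} = 2 - \left(-2 + 2 \left(4 + 9\right)\right)^{2} = 2 - \left(-2 + 2 \cdot 13\right)^{2} = 2 - \left(-2 + 26\right)^{2} = 2 - 24^{2} = 2 - 576 = -574$)
$\left(4 \cdot 1 + 2\right) - 467 r = \left(4 \cdot 1 + 2\right) - -268058 = \left(4 + 2\right) + 268058 = 6 + 268058 = 268064$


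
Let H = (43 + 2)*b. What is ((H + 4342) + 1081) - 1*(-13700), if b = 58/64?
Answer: 613241/32 ≈ 19164.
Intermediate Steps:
b = 29/32 (b = 58*(1/64) = 29/32 ≈ 0.90625)
H = 1305/32 (H = (43 + 2)*(29/32) = 45*(29/32) = 1305/32 ≈ 40.781)
((H + 4342) + 1081) - 1*(-13700) = ((1305/32 + 4342) + 1081) - 1*(-13700) = (140249/32 + 1081) + 13700 = 174841/32 + 13700 = 613241/32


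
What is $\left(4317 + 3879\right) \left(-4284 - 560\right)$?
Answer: $-39701424$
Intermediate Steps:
$\left(4317 + 3879\right) \left(-4284 - 560\right) = 8196 \left(-4284 + \left(-1510 + 950\right)\right) = 8196 \left(-4284 - 560\right) = 8196 \left(-4844\right) = -39701424$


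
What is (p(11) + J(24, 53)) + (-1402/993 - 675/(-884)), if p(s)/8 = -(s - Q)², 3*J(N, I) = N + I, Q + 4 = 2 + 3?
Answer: -680288185/877812 ≈ -774.98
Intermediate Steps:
Q = 1 (Q = -4 + (2 + 3) = -4 + 5 = 1)
J(N, I) = I/3 + N/3 (J(N, I) = (N + I)/3 = (I + N)/3 = I/3 + N/3)
p(s) = -8*(-1 + s)² (p(s) = 8*(-(s - 1*1)²) = 8*(-(s - 1)²) = 8*(-(-1 + s)²) = -8*(-1 + s)²)
(p(11) + J(24, 53)) + (-1402/993 - 675/(-884)) = (-8*(-1 + 11)² + ((⅓)*53 + (⅓)*24)) + (-1402/993 - 675/(-884)) = (-8*10² + (53/3 + 8)) + (-1402*1/993 - 675*(-1/884)) = (-8*100 + 77/3) + (-1402/993 + 675/884) = (-800 + 77/3) - 569093/877812 = -2323/3 - 569093/877812 = -680288185/877812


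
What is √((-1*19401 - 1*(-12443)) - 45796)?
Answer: I*√52754 ≈ 229.68*I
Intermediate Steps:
√((-1*19401 - 1*(-12443)) - 45796) = √((-19401 + 12443) - 45796) = √(-6958 - 45796) = √(-52754) = I*√52754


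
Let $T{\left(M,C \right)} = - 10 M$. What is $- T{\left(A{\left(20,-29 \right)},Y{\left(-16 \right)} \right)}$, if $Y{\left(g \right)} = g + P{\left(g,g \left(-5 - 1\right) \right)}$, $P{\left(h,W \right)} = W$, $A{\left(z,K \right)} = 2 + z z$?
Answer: $4020$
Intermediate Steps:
$A{\left(z,K \right)} = 2 + z^{2}$
$Y{\left(g \right)} = - 5 g$ ($Y{\left(g \right)} = g + g \left(-5 - 1\right) = g + g \left(-6\right) = g - 6 g = - 5 g$)
$- T{\left(A{\left(20,-29 \right)},Y{\left(-16 \right)} \right)} = - \left(-10\right) \left(2 + 20^{2}\right) = - \left(-10\right) \left(2 + 400\right) = - \left(-10\right) 402 = \left(-1\right) \left(-4020\right) = 4020$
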